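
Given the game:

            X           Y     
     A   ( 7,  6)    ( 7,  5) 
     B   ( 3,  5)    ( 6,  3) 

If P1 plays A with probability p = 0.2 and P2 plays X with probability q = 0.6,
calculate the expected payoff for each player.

E[P1] = 4.76, E[P2] = 4.48

Work:
E[P1] = p·q·π₁(A,X) + p·(1-q)·π₁(A,Y) + (1-p)·q·π₁(B,X) + (1-p)·(1-q)·π₁(B,Y)
= 0.2·0.6·7 + 0.2·0.4·7 + 0.8·0.6·3 + 0.8·0.4·6
= 4.76

E[P2] = 4.48 (similar calculation)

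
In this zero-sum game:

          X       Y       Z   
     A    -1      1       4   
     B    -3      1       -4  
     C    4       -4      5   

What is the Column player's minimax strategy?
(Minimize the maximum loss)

Column should play Y, value = 1

Work:
Column player minimizes Row's maximum payoff:
Column X: max payoff to Row = 4
Column Y: max payoff to Row = 1
Column Z: max payoff to Row = 5
Minimum is 1, achieved by column Y.
Minimax strategy: Y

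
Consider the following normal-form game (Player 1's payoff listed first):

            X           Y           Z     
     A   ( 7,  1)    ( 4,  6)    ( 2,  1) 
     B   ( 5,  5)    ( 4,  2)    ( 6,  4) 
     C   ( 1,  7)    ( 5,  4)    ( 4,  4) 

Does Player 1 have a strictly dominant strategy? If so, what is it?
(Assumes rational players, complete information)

No strictly dominant strategy exists for Player 1

Work:
A strategy strictly dominates another if it gives a strictly higher payoff against every opponent action. Compare each pair of P1's strategies column-by-column:
  A vs B: [7 vs 5, 4 vs 4, 2 vs 6] → A does not strictly dominate B (column Y: 4 ≤ 4)
  A vs C: [7 vs 1, 4 vs 5, 2 vs 4] → A does not strictly dominate C (column Y: 4 ≤ 5)
  B vs A: [5 vs 7, 4 vs 4, 6 vs 2] → B does not strictly dominate A (column X: 5 ≤ 7)
  B vs C: [5 vs 1, 4 vs 5, 6 vs 4] → B does not strictly dominate C (column Y: 4 ≤ 5)
  C vs A: [1 vs 7, 5 vs 4, 4 vs 2] → C does not strictly dominate A (column X: 1 ≤ 7)
  C vs B: [1 vs 5, 5 vs 4, 4 vs 6] → C does not strictly dominate B (column X: 1 ≤ 5)
No single strategy strictly dominates all others → no strictly dominant strategy.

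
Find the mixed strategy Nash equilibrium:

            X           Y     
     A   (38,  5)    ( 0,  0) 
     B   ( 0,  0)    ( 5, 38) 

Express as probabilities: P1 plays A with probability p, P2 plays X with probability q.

p = 0.8837, q = 0.1163

Work:
Find probabilities that make opponent indifferent:
P2 chooses q to make P1 indifferent between A and B
P1 chooses p to make P2 indifferent between X and Y
Mixed NE: P1 plays (A: 0.8837, B: 0.1163), P2 plays (X: 0.1163, Y: 0.8837)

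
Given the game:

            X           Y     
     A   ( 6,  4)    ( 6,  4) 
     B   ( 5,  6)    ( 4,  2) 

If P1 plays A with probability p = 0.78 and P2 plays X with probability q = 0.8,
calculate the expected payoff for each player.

E[P1] = 5.736, E[P2] = 4.264

Work:
E[P1] = p·q·π₁(A,X) + p·(1-q)·π₁(A,Y) + (1-p)·q·π₁(B,X) + (1-p)·(1-q)·π₁(B,Y)
= 0.78·0.8·6 + 0.78·0.2·6 + 0.22·0.8·5 + 0.22·0.2·4
= 5.736

E[P2] = 4.264 (similar calculation)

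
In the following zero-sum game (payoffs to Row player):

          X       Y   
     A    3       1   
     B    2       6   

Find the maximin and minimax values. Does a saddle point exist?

Maximin = 2, Minimax = 3, Saddle: False

Work:
Row minimums: [1, 2] → maximin = 2
Column maximums: [3, 6] → minimax = 3
No saddle point (maximin ≠ minimax). Mixed strategy needed.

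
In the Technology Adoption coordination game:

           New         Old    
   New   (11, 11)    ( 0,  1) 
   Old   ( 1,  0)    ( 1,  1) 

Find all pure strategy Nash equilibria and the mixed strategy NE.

Pure NE: (New, New) and (Old, Old); Mixed NE: p = 0.0909, q = 0.0909

Work:
Check pure NE:
(New, New): (11, 11) - no unilateral deviation beneficial
(Old, Old): (1, 1) - no unilateral deviation beneficial
Mixed NE: P1 plays New with p = 0.0909, P2 plays New with q = 0.0909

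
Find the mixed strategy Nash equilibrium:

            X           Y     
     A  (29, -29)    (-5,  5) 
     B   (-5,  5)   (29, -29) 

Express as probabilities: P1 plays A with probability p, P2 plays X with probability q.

p = 0.5, q = 0.5

Work:
Find probabilities that make opponent indifferent:
P2 chooses q to make P1 indifferent between A and B
P1 chooses p to make P2 indifferent between X and Y
Mixed NE: P1 plays (A: 0.5, B: 0.5), P2 plays (X: 0.5, Y: 0.5)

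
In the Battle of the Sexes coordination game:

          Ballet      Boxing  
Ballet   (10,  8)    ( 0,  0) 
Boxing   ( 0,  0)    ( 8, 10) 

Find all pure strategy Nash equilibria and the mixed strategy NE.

Pure NE: (Ballet, Ballet) and (Boxing, Boxing); Mixed NE: p = 0.5556, q = 0.4444

Work:
Check pure NE:
(Ballet, Ballet): (10, 8) - no unilateral deviation beneficial
(Boxing, Boxing): (8, 10) - no unilateral deviation beneficial
Mixed NE: P1 plays Ballet with p = 0.5556, P2 plays Ballet with q = 0.4444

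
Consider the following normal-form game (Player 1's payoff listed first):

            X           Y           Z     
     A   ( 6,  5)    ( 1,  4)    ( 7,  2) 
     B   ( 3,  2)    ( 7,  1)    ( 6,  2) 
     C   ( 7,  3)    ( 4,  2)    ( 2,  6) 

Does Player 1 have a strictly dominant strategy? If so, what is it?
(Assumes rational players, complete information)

No strictly dominant strategy exists for Player 1

Work:
A strategy strictly dominates another if it gives a strictly higher payoff against every opponent action. Compare each pair of P1's strategies column-by-column:
  A vs B: [6 vs 3, 1 vs 7, 7 vs 6] → A does not strictly dominate B (column Y: 1 ≤ 7)
  A vs C: [6 vs 7, 1 vs 4, 7 vs 2] → A does not strictly dominate C (column X: 6 ≤ 7)
  B vs A: [3 vs 6, 7 vs 1, 6 vs 7] → B does not strictly dominate A (column X: 3 ≤ 6)
  B vs C: [3 vs 7, 7 vs 4, 6 vs 2] → B does not strictly dominate C (column X: 3 ≤ 7)
  C vs A: [7 vs 6, 4 vs 1, 2 vs 7] → C does not strictly dominate A (column Z: 2 ≤ 7)
  C vs B: [7 vs 3, 4 vs 7, 2 vs 6] → C does not strictly dominate B (column Y: 4 ≤ 7)
No single strategy strictly dominates all others → no strictly dominant strategy.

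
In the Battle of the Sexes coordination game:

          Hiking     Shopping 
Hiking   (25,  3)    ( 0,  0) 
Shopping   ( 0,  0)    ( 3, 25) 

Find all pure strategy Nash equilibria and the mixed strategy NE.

Pure NE: (Hiking, Hiking) and (Shopping, Shopping); Mixed NE: p = 0.8929, q = 0.1071

Work:
Check pure NE:
(Hiking, Hiking): (25, 3) - no unilateral deviation beneficial
(Shopping, Shopping): (3, 25) - no unilateral deviation beneficial
Mixed NE: P1 plays Hiking with p = 0.8929, P2 plays Hiking with q = 0.1071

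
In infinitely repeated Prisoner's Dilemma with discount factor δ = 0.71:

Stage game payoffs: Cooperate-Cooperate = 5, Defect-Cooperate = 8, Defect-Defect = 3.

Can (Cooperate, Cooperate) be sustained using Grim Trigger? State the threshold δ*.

δ* = 0.6; since δ = 0.71 ≥ 0.6, cooperation can be sustained

Work:
For Grim Trigger:
Cooperate forever: 5/(1-δ)
Defect then punished: 8 + 3·δ/(1-δ)
Need: 5/(1-δ) ≥ 8 + 3·δ/(1-δ)
Solving: δ ≥ (T-R)/(T-P) = (8-5)/(8-3) = 0.6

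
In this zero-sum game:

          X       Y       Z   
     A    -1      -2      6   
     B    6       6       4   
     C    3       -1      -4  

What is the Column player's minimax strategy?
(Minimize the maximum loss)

Column should play X or Y or Z (all achieve the minimum), value = 6

Work:
Column player minimizes Row's maximum payoff:
Column X: max payoff to Row = 6
Column Y: max payoff to Row = 6
Column Z: max payoff to Row = 6
Minimum is 6, achieved by columns X, Y, Z (tied).
Each of X or Y or Z is a minimax strategy.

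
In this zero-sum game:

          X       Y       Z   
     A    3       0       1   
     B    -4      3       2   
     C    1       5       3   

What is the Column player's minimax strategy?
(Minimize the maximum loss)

Column should play X or Z (all achieve the minimum), value = 3

Work:
Column player minimizes Row's maximum payoff:
Column X: max payoff to Row = 3
Column Y: max payoff to Row = 5
Column Z: max payoff to Row = 3
Minimum is 3, achieved by columns X, Z (tied).
Each of X or Z is a minimax strategy.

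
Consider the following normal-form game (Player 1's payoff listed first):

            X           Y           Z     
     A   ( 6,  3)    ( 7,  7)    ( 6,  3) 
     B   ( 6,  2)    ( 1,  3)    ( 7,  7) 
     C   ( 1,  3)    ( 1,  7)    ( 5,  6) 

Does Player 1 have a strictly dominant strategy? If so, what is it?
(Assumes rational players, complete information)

No strictly dominant strategy exists for Player 1

Work:
A strategy strictly dominates another if it gives a strictly higher payoff against every opponent action. Compare each pair of P1's strategies column-by-column:
  A vs B: [6 vs 6, 7 vs 1, 6 vs 7] → A does not strictly dominate B (column X: 6 ≤ 6)
  A vs C: [6 vs 1, 7 vs 1, 6 vs 5] → A strictly dominates C
  B vs A: [6 vs 6, 1 vs 7, 7 vs 6] → B does not strictly dominate A (column X: 6 ≤ 6)
  B vs C: [6 vs 1, 1 vs 1, 7 vs 5] → B does not strictly dominate C (column Y: 1 ≤ 1)
  C vs A: [1 vs 6, 1 vs 7, 5 vs 6] → C does not strictly dominate A (column X: 1 ≤ 6)
  C vs B: [1 vs 6, 1 vs 1, 5 vs 7] → C does not strictly dominate B (column X: 1 ≤ 6)
No single strategy strictly dominates all others → no strictly dominant strategy.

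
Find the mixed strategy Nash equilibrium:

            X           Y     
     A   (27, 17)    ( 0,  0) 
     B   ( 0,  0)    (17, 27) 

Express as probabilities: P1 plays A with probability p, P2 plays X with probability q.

p = 0.6136, q = 0.3864

Work:
Find probabilities that make opponent indifferent:
P2 chooses q to make P1 indifferent between A and B
P1 chooses p to make P2 indifferent between X and Y
Mixed NE: P1 plays (A: 0.6136, B: 0.3864), P2 plays (X: 0.3864, Y: 0.6136)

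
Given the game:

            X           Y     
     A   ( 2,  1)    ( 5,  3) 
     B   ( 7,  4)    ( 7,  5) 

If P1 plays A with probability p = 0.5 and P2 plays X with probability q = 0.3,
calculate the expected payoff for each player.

E[P1] = 5.55, E[P2] = 3.55

Work:
E[P1] = p·q·π₁(A,X) + p·(1-q)·π₁(A,Y) + (1-p)·q·π₁(B,X) + (1-p)·(1-q)·π₁(B,Y)
= 0.5·0.3·2 + 0.5·0.7·5 + 0.5·0.3·7 + 0.5·0.7·7
= 5.55

E[P2] = 3.55 (similar calculation)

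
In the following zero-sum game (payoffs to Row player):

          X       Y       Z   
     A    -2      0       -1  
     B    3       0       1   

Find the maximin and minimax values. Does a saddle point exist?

Maximin = 0, Minimax = 0, Saddle: True

Work:
Row minimums: [-2, 0] → maximin = 0
Column maximums: [3, 0, 1] → minimax = 0
Saddle point exists! Game value = 0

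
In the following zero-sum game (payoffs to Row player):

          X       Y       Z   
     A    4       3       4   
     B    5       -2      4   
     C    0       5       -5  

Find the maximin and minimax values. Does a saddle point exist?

Maximin = 3, Minimax = 4, Saddle: False

Work:
Row minimums: [3, -2, -5] → maximin = 3
Column maximums: [5, 5, 4] → minimax = 4
No saddle point (maximin ≠ minimax). Mixed strategy needed.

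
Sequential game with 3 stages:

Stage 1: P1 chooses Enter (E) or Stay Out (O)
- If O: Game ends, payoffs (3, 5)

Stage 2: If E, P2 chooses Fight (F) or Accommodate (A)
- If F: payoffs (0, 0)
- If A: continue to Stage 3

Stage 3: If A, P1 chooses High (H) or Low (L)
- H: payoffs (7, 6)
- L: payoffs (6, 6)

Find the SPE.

SPE: (E, A, H); Outcome (7, 6)

Work:
Stage 3: P1 chooses H (7 vs 6)
Stage 2: P2: F->0, A->6 (anticipating H). Choose A
Stage 1: P1: O->3, E->7 (anticipating A, H). Choose E
SPE path: E -> A -> H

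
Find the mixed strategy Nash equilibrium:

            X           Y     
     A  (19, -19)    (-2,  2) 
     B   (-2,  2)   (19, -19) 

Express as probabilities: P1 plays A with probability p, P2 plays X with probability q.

p = 0.5, q = 0.5

Work:
Find probabilities that make opponent indifferent:
P2 chooses q to make P1 indifferent between A and B
P1 chooses p to make P2 indifferent between X and Y
Mixed NE: P1 plays (A: 0.5, B: 0.5), P2 plays (X: 0.5, Y: 0.5)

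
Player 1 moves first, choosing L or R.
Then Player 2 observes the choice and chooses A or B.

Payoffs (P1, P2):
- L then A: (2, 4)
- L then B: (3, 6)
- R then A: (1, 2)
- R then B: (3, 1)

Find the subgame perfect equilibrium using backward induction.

P1 plays L, P2 plays B after L and A after R; Payoff (3, 6)

Work:
Backward induction:
After L: P2 chooses B → P1 gets 3
After R: P2 chooses A → P1 gets 1
P1 chooses L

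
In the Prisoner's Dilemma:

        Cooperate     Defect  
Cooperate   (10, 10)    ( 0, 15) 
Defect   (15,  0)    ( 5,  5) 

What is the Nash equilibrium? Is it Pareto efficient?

(Defect, Defect) is NE; not Pareto efficient

Work:
Defect dominates Cooperate for both players:
If P2 cooperates: Defect (15) > Cooperate (10)
If P2 defects: Defect (5) > Cooperate (0)
NE: (Defect, Defect) with payoff (5, 5)
But (Cooperate, Cooperate) = (10, 10) Pareto dominates (5, 5)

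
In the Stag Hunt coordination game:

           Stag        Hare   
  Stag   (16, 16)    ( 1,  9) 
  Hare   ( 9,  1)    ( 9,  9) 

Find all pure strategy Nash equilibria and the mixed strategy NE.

Pure NE: (Stag, Stag) and (Hare, Hare); Mixed NE: p = 0.5333, q = 0.5333

Work:
Check pure NE:
(Stag, Stag): (16, 16) - no unilateral deviation beneficial
(Hare, Hare): (9, 9) - no unilateral deviation beneficial
Mixed NE: P1 plays Stag with p = 0.5333, P2 plays Stag with q = 0.5333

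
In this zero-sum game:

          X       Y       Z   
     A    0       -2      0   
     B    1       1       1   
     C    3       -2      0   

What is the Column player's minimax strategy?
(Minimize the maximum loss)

Column should play Y or Z (all achieve the minimum), value = 1

Work:
Column player minimizes Row's maximum payoff:
Column X: max payoff to Row = 3
Column Y: max payoff to Row = 1
Column Z: max payoff to Row = 1
Minimum is 1, achieved by columns Y, Z (tied).
Each of Y or Z is a minimax strategy.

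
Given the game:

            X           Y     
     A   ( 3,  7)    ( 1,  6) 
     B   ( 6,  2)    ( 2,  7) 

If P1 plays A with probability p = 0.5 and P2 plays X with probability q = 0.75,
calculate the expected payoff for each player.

E[P1] = 3.75, E[P2] = 5.0

Work:
E[P1] = p·q·π₁(A,X) + p·(1-q)·π₁(A,Y) + (1-p)·q·π₁(B,X) + (1-p)·(1-q)·π₁(B,Y)
= 0.5·0.75·3 + 0.5·0.25·1 + 0.5·0.75·6 + 0.5·0.25·2
= 3.75

E[P2] = 5.0 (similar calculation)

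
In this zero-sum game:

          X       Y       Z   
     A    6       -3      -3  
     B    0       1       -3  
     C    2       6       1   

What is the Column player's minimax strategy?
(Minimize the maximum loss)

Column should play Z, value = 1

Work:
Column player minimizes Row's maximum payoff:
Column X: max payoff to Row = 6
Column Y: max payoff to Row = 6
Column Z: max payoff to Row = 1
Minimum is 1, achieved by column Z.
Minimax strategy: Z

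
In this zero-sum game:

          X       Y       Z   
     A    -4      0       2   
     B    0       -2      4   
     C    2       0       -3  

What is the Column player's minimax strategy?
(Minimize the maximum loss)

Column should play Y, value = 0

Work:
Column player minimizes Row's maximum payoff:
Column X: max payoff to Row = 2
Column Y: max payoff to Row = 0
Column Z: max payoff to Row = 4
Minimum is 0, achieved by column Y.
Minimax strategy: Y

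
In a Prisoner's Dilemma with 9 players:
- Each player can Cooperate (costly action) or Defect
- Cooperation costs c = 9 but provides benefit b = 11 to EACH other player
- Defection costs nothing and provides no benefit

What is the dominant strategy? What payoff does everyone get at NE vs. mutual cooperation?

Dominant: Defect; NE payoff = 0; Coop payoff = 79

Work:
Defect dominates (saves cost c = 9, benefit to others is external)
NE: All defect → everyone gets 0
If all cooperate: each receives (8)×11 - 9 = 79
Social dilemma: 79 > 0 but NE gives 0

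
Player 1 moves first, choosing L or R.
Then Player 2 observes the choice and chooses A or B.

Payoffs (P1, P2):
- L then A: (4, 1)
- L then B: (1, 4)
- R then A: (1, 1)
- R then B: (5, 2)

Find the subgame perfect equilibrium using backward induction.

P1 plays R, P2 plays B after L and B after R; Payoff (5, 2)

Work:
Backward induction:
After L: P2 chooses B → P1 gets 1
After R: P2 chooses B → P1 gets 5
P1 chooses R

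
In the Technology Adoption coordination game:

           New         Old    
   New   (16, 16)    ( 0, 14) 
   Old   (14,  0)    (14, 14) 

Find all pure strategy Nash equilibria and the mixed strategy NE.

Pure NE: (New, New) and (Old, Old); Mixed NE: p = 0.875, q = 0.875

Work:
Check pure NE:
(New, New): (16, 16) - no unilateral deviation beneficial
(Old, Old): (14, 14) - no unilateral deviation beneficial
Mixed NE: P1 plays New with p = 0.875, P2 plays New with q = 0.875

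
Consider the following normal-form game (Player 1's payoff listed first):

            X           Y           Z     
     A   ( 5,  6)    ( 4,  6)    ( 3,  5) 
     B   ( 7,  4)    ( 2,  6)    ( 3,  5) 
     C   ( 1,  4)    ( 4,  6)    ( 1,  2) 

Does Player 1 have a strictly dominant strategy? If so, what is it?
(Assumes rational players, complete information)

No strictly dominant strategy exists for Player 1

Work:
A strategy strictly dominates another if it gives a strictly higher payoff against every opponent action. Compare each pair of P1's strategies column-by-column:
  A vs B: [5 vs 7, 4 vs 2, 3 vs 3] → A does not strictly dominate B (column X: 5 ≤ 7)
  A vs C: [5 vs 1, 4 vs 4, 3 vs 1] → A does not strictly dominate C (column Y: 4 ≤ 4)
  B vs A: [7 vs 5, 2 vs 4, 3 vs 3] → B does not strictly dominate A (column Y: 2 ≤ 4)
  B vs C: [7 vs 1, 2 vs 4, 3 vs 1] → B does not strictly dominate C (column Y: 2 ≤ 4)
  C vs A: [1 vs 5, 4 vs 4, 1 vs 3] → C does not strictly dominate A (column X: 1 ≤ 5)
  C vs B: [1 vs 7, 4 vs 2, 1 vs 3] → C does not strictly dominate B (column X: 1 ≤ 7)
No single strategy strictly dominates all others → no strictly dominant strategy.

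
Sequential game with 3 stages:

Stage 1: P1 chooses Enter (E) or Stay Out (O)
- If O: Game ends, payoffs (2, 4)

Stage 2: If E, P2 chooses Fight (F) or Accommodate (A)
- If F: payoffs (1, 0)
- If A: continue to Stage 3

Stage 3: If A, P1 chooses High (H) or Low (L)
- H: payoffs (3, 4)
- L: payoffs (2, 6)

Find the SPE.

SPE: (E, A, H); Outcome (3, 4)

Work:
Stage 3: P1 chooses H (3 vs 2)
Stage 2: P2: F->0, A->4 (anticipating H). Choose A
Stage 1: P1: O->2, E->3 (anticipating A, H). Choose E
SPE path: E -> A -> H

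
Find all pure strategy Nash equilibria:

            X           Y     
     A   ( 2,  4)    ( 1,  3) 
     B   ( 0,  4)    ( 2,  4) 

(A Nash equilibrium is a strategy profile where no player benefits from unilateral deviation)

Nash equilibrium: (A, X), (B, Y)

Work:
Best responses:
  P1 vs X: payoffs [2, 0] → best response A (payoff 2)
  P1 vs Y: payoffs [1, 2] → best response B (payoff 2)
  P2 vs A: payoffs [4, 3] → best response X (payoff 4)
  P2 vs B: payoffs [4, 4] → best response X/Y (payoff 4)
Mutual best responses: (A,X), (B,Y) → Nash equilibria.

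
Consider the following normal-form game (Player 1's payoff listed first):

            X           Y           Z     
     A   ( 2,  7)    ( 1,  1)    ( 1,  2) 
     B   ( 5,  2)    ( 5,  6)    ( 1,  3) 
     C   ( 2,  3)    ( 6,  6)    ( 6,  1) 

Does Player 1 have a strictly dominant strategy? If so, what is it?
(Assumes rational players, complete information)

No strictly dominant strategy exists for Player 1

Work:
A strategy strictly dominates another if it gives a strictly higher payoff against every opponent action. Compare each pair of P1's strategies column-by-column:
  A vs B: [2 vs 5, 1 vs 5, 1 vs 1] → A does not strictly dominate B (column X: 2 ≤ 5)
  A vs C: [2 vs 2, 1 vs 6, 1 vs 6] → A does not strictly dominate C (column X: 2 ≤ 2)
  B vs A: [5 vs 2, 5 vs 1, 1 vs 1] → B does not strictly dominate A (column Z: 1 ≤ 1)
  B vs C: [5 vs 2, 5 vs 6, 1 vs 6] → B does not strictly dominate C (column Y: 5 ≤ 6)
  C vs A: [2 vs 2, 6 vs 1, 6 vs 1] → C does not strictly dominate A (column X: 2 ≤ 2)
  C vs B: [2 vs 5, 6 vs 5, 6 vs 1] → C does not strictly dominate B (column X: 2 ≤ 5)
No single strategy strictly dominates all others → no strictly dominant strategy.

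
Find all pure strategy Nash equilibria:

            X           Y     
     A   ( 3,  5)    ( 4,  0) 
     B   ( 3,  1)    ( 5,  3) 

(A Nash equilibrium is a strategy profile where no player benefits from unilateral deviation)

Nash equilibrium: (A, X), (B, Y)

Work:
Best responses:
  P1 vs X: payoffs [3, 3] → best response A/B (payoff 3)
  P1 vs Y: payoffs [4, 5] → best response B (payoff 5)
  P2 vs A: payoffs [5, 0] → best response X (payoff 5)
  P2 vs B: payoffs [1, 3] → best response Y (payoff 3)
Mutual best responses: (A,X), (B,Y) → Nash equilibria.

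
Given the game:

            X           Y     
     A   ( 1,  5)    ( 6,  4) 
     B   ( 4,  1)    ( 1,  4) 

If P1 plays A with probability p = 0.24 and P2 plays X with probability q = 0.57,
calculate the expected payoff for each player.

E[P1] = 2.8156, E[P2] = 2.8372

Work:
E[P1] = p·q·π₁(A,X) + p·(1-q)·π₁(A,Y) + (1-p)·q·π₁(B,X) + (1-p)·(1-q)·π₁(B,Y)
= 0.24·0.57·1 + 0.24·0.43·6 + 0.76·0.57·4 + 0.76·0.43·1
= 2.8156

E[P2] = 2.8372 (similar calculation)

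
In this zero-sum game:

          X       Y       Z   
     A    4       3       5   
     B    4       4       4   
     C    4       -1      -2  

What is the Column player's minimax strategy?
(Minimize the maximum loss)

Column should play X or Y (all achieve the minimum), value = 4

Work:
Column player minimizes Row's maximum payoff:
Column X: max payoff to Row = 4
Column Y: max payoff to Row = 4
Column Z: max payoff to Row = 5
Minimum is 4, achieved by columns X, Y (tied).
Each of X or Y is a minimax strategy.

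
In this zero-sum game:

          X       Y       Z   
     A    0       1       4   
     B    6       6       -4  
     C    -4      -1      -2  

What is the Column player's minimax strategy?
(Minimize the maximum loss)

Column should play Z, value = 4

Work:
Column player minimizes Row's maximum payoff:
Column X: max payoff to Row = 6
Column Y: max payoff to Row = 6
Column Z: max payoff to Row = 4
Minimum is 4, achieved by column Z.
Minimax strategy: Z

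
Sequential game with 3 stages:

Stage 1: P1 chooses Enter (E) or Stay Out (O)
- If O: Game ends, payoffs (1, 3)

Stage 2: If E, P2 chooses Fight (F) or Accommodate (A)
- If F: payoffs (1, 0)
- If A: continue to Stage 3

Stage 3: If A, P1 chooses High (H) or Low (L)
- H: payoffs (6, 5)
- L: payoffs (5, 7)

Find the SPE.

SPE: (E, A, H); Outcome (6, 5)

Work:
Stage 3: P1 chooses H (6 vs 5)
Stage 2: P2: F->0, A->5 (anticipating H). Choose A
Stage 1: P1: O->1, E->6 (anticipating A, H). Choose E
SPE path: E -> A -> H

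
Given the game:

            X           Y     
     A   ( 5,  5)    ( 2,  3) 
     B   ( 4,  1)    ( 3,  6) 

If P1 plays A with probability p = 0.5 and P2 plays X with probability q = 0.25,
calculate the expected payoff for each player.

E[P1] = 3.0, E[P2] = 4.125

Work:
E[P1] = p·q·π₁(A,X) + p·(1-q)·π₁(A,Y) + (1-p)·q·π₁(B,X) + (1-p)·(1-q)·π₁(B,Y)
= 0.5·0.25·5 + 0.5·0.75·2 + 0.5·0.25·4 + 0.5·0.75·3
= 3.0

E[P2] = 4.125 (similar calculation)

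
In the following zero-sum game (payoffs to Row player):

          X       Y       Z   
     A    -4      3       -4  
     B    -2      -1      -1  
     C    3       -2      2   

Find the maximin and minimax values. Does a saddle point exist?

Maximin = -2, Minimax = 2, Saddle: False

Work:
Row minimums: [-4, -2, -2] → maximin = -2
Column maximums: [3, 3, 2] → minimax = 2
No saddle point (maximin ≠ minimax). Mixed strategy needed.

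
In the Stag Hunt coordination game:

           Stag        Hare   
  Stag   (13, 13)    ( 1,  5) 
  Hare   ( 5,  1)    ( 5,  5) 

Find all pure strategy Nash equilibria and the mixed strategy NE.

Pure NE: (Stag, Stag) and (Hare, Hare); Mixed NE: p = 0.3333, q = 0.3333

Work:
Check pure NE:
(Stag, Stag): (13, 13) - no unilateral deviation beneficial
(Hare, Hare): (5, 5) - no unilateral deviation beneficial
Mixed NE: P1 plays Stag with p = 0.3333, P2 plays Stag with q = 0.3333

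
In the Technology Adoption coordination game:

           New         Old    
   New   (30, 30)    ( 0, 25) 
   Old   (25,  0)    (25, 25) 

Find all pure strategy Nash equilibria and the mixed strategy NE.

Pure NE: (New, New) and (Old, Old); Mixed NE: p = 0.8333, q = 0.8333

Work:
Check pure NE:
(New, New): (30, 30) - no unilateral deviation beneficial
(Old, Old): (25, 25) - no unilateral deviation beneficial
Mixed NE: P1 plays New with p = 0.8333, P2 plays New with q = 0.8333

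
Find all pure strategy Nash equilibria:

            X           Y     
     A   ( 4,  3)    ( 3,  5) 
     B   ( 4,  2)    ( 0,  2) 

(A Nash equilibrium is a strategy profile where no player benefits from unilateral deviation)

Nash equilibrium: (A, Y), (B, X)

Work:
Best responses:
  P1 vs X: payoffs [4, 4] → best response A/B (payoff 4)
  P1 vs Y: payoffs [3, 0] → best response A (payoff 3)
  P2 vs A: payoffs [3, 5] → best response Y (payoff 5)
  P2 vs B: payoffs [2, 2] → best response X/Y (payoff 2)
Mutual best responses: (A,Y), (B,X) → Nash equilibria.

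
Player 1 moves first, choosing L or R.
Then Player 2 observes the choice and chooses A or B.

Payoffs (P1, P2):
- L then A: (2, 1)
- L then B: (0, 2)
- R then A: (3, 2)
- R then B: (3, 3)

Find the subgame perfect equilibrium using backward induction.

P1 plays R, P2 plays B after L and B after R; Payoff (3, 3)

Work:
Backward induction:
After L: P2 chooses B → P1 gets 0
After R: P2 chooses B → P1 gets 3
P1 chooses R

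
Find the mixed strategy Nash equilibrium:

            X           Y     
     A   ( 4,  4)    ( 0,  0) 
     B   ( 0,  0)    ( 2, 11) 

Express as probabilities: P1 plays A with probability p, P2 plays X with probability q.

p = 0.7333, q = 0.3333

Work:
Find probabilities that make opponent indifferent:
P2 chooses q to make P1 indifferent between A and B
P1 chooses p to make P2 indifferent between X and Y
Mixed NE: P1 plays (A: 0.7333, B: 0.2667), P2 plays (X: 0.3333, Y: 0.6667)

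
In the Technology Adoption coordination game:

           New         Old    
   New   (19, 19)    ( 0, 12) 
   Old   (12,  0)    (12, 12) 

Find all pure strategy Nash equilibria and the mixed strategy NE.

Pure NE: (New, New) and (Old, Old); Mixed NE: p = 0.6316, q = 0.6316

Work:
Check pure NE:
(New, New): (19, 19) - no unilateral deviation beneficial
(Old, Old): (12, 12) - no unilateral deviation beneficial
Mixed NE: P1 plays New with p = 0.6316, P2 plays New with q = 0.6316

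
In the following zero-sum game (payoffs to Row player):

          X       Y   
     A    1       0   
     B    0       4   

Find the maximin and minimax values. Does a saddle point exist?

Maximin = 0, Minimax = 1, Saddle: False

Work:
Row minimums: [0, 0] → maximin = 0
Column maximums: [1, 4] → minimax = 1
No saddle point (maximin ≠ minimax). Mixed strategy needed.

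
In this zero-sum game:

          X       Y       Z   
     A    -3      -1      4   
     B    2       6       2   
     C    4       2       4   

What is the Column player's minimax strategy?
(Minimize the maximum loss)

Column should play X or Z (all achieve the minimum), value = 4

Work:
Column player minimizes Row's maximum payoff:
Column X: max payoff to Row = 4
Column Y: max payoff to Row = 6
Column Z: max payoff to Row = 4
Minimum is 4, achieved by columns X, Z (tied).
Each of X or Z is a minimax strategy.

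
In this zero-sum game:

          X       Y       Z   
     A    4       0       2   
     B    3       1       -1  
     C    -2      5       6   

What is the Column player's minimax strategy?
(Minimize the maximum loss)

Column should play X, value = 4

Work:
Column player minimizes Row's maximum payoff:
Column X: max payoff to Row = 4
Column Y: max payoff to Row = 5
Column Z: max payoff to Row = 6
Minimum is 4, achieved by column X.
Minimax strategy: X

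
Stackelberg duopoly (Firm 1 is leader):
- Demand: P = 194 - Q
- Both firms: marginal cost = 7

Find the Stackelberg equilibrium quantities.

q₁* (leader) = 93.5, q₂* (follower) = 46.75

Work:
Follower's reaction: q₂ = (a - c - q₁)/2
Leader substitutes: π₁ = q₁·(a - q₁ - (a-c-q₁)/2 - c)
FOC: q₁* = (194 - 7)/2 = 93.50
Then: q₂* = (194 - 7 - 93.5)/2 = 46.75
Leader has first-mover advantage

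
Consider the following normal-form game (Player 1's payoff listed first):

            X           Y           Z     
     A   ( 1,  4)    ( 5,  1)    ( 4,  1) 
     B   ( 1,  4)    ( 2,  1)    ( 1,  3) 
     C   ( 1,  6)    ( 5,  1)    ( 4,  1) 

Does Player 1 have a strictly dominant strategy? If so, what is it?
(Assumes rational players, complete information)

No strictly dominant strategy exists for Player 1

Work:
A strategy strictly dominates another if it gives a strictly higher payoff against every opponent action. Compare each pair of P1's strategies column-by-column:
  A vs B: [1 vs 1, 5 vs 2, 4 vs 1] → A does not strictly dominate B (column X: 1 ≤ 1)
  A vs C: [1 vs 1, 5 vs 5, 4 vs 4] → A does not strictly dominate C (column X: 1 ≤ 1)
  B vs A: [1 vs 1, 2 vs 5, 1 vs 4] → B does not strictly dominate A (column X: 1 ≤ 1)
  B vs C: [1 vs 1, 2 vs 5, 1 vs 4] → B does not strictly dominate C (column X: 1 ≤ 1)
  C vs A: [1 vs 1, 5 vs 5, 4 vs 4] → C does not strictly dominate A (column X: 1 ≤ 1)
  C vs B: [1 vs 1, 5 vs 2, 4 vs 1] → C does not strictly dominate B (column X: 1 ≤ 1)
No single strategy strictly dominates all others → no strictly dominant strategy.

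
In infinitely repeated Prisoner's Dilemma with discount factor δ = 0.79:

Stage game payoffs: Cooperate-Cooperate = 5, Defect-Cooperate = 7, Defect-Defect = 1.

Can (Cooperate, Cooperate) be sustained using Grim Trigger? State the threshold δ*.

δ* = 0.3333; since δ = 0.79 ≥ 0.3333, cooperation can be sustained

Work:
For Grim Trigger:
Cooperate forever: 5/(1-δ)
Defect then punished: 7 + 1·δ/(1-δ)
Need: 5/(1-δ) ≥ 7 + 1·δ/(1-δ)
Solving: δ ≥ (T-R)/(T-P) = (7-5)/(7-1) = 0.3333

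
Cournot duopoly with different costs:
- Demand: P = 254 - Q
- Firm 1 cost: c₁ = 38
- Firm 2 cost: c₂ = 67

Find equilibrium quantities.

q₁* = 81.67, q₂* = 52.67

Work:
Reaction: q₁ = (254 - 38 - q₂)/2
Reaction: q₂ = (254 - 67 - q₁)/2
Solve simultaneously:
q₁* = (254 - 2×38 + 67)/3 = 81.67
q₂* = (254 - 2×67 + 38)/3 = 52.67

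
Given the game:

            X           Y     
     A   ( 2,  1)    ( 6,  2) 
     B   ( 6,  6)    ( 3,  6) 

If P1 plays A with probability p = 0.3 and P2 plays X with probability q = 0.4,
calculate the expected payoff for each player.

E[P1] = 4.26, E[P2] = 4.68

Work:
E[P1] = p·q·π₁(A,X) + p·(1-q)·π₁(A,Y) + (1-p)·q·π₁(B,X) + (1-p)·(1-q)·π₁(B,Y)
= 0.3·0.4·2 + 0.3·0.6·6 + 0.7·0.4·6 + 0.7·0.6·3
= 4.26

E[P2] = 4.68 (similar calculation)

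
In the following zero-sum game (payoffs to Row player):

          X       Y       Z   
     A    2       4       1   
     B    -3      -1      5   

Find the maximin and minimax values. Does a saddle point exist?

Maximin = 1, Minimax = 2, Saddle: False

Work:
Row minimums: [1, -3] → maximin = 1
Column maximums: [2, 4, 5] → minimax = 2
No saddle point (maximin ≠ minimax). Mixed strategy needed.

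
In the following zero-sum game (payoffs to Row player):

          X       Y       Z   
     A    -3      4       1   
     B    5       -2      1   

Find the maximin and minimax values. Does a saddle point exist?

Maximin = -2, Minimax = 1, Saddle: False

Work:
Row minimums: [-3, -2] → maximin = -2
Column maximums: [5, 4, 1] → minimax = 1
No saddle point (maximin ≠ minimax). Mixed strategy needed.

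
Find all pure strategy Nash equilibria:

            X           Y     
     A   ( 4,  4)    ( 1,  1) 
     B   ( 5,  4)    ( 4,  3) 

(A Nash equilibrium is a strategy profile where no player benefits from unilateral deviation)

Nash equilibrium: (B, X)

Work:
Best responses:
  P1 vs X: payoffs [4, 5] → best response B (payoff 5)
  P1 vs Y: payoffs [1, 4] → best response B (payoff 4)
  P2 vs A: payoffs [4, 1] → best response X (payoff 4)
  P2 vs B: payoffs [4, 3] → best response X (payoff 4)
Mutual best responses: (B,X) → Nash equilibria.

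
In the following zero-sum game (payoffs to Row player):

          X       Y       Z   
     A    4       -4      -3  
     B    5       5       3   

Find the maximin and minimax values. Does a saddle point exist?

Maximin = 3, Minimax = 3, Saddle: True

Work:
Row minimums: [-4, 3] → maximin = 3
Column maximums: [5, 5, 3] → minimax = 3
Saddle point exists! Game value = 3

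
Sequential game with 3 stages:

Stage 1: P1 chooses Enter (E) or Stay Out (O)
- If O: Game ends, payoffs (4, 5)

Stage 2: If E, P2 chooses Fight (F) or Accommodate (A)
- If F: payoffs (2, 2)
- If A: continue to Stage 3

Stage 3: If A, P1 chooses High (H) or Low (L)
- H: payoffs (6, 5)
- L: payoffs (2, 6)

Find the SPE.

SPE: (E, A, H); Outcome (6, 5)

Work:
Stage 3: P1 chooses H (6 vs 2)
Stage 2: P2: F->2, A->5 (anticipating H). Choose A
Stage 1: P1: O->4, E->6 (anticipating A, H). Choose E
SPE path: E -> A -> H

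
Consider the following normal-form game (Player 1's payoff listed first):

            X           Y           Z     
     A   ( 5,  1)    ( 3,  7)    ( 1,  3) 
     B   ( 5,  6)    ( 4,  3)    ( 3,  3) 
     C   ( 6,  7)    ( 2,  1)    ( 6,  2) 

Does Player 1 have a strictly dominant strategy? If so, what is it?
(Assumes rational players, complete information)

No strictly dominant strategy exists for Player 1

Work:
A strategy strictly dominates another if it gives a strictly higher payoff against every opponent action. Compare each pair of P1's strategies column-by-column:
  A vs B: [5 vs 5, 3 vs 4, 1 vs 3] → A does not strictly dominate B (column X: 5 ≤ 5)
  A vs C: [5 vs 6, 3 vs 2, 1 vs 6] → A does not strictly dominate C (column X: 5 ≤ 6)
  B vs A: [5 vs 5, 4 vs 3, 3 vs 1] → B does not strictly dominate A (column X: 5 ≤ 5)
  B vs C: [5 vs 6, 4 vs 2, 3 vs 6] → B does not strictly dominate C (column X: 5 ≤ 6)
  C vs A: [6 vs 5, 2 vs 3, 6 vs 1] → C does not strictly dominate A (column Y: 2 ≤ 3)
  C vs B: [6 vs 5, 2 vs 4, 6 vs 3] → C does not strictly dominate B (column Y: 2 ≤ 4)
No single strategy strictly dominates all others → no strictly dominant strategy.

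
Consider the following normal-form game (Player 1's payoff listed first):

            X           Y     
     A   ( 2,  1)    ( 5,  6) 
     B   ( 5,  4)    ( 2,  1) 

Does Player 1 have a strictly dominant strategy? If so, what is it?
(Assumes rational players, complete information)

No strictly dominant strategy exists for Player 1

Work:
A strategy strictly dominates another if it gives a strictly higher payoff against every opponent action. Compare each pair of P1's strategies column-by-column:
  A vs B: [2 vs 5, 5 vs 2] → A does not strictly dominate B (column X: 2 ≤ 5)
  B vs A: [5 vs 2, 2 vs 5] → B does not strictly dominate A (column Y: 2 ≤ 5)
No single strategy strictly dominates all others → no strictly dominant strategy.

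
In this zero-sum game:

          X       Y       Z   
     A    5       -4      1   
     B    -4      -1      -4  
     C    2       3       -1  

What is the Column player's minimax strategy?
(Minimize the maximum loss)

Column should play Z, value = 1

Work:
Column player minimizes Row's maximum payoff:
Column X: max payoff to Row = 5
Column Y: max payoff to Row = 3
Column Z: max payoff to Row = 1
Minimum is 1, achieved by column Z.
Minimax strategy: Z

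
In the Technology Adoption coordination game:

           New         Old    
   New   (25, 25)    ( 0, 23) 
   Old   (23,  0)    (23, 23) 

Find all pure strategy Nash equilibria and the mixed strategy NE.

Pure NE: (New, New) and (Old, Old); Mixed NE: p = 0.92, q = 0.92

Work:
Check pure NE:
(New, New): (25, 25) - no unilateral deviation beneficial
(Old, Old): (23, 23) - no unilateral deviation beneficial
Mixed NE: P1 plays New with p = 0.92, P2 plays New with q = 0.92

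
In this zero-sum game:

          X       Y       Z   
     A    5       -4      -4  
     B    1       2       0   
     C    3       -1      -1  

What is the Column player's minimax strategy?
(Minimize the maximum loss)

Column should play Z, value = 0

Work:
Column player minimizes Row's maximum payoff:
Column X: max payoff to Row = 5
Column Y: max payoff to Row = 2
Column Z: max payoff to Row = 0
Minimum is 0, achieved by column Z.
Minimax strategy: Z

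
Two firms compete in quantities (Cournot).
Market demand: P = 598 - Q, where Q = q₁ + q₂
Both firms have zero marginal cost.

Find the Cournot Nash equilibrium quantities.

q₁* = q₂* = 199.33; P* = 199.33

Work:
Profit: π_i = P·q_i = (a - q_i - q_j)·q_i
FOC: ∂π_i/∂q_i = a - 2q_i - q_j = 0
Reaction function: q_i = (598 - q_j)/2
Symmetry: q* = 598/3 = 199.33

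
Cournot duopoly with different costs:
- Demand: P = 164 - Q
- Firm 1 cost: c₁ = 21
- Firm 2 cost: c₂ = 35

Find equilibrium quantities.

q₁* = 52.33, q₂* = 38.33

Work:
Reaction: q₁ = (164 - 21 - q₂)/2
Reaction: q₂ = (164 - 35 - q₁)/2
Solve simultaneously:
q₁* = (164 - 2×21 + 35)/3 = 52.33
q₂* = (164 - 2×35 + 21)/3 = 38.33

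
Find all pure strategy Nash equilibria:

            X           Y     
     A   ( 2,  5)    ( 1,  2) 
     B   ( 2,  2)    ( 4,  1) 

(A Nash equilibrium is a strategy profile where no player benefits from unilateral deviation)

Nash equilibrium: (A, X), (B, X)

Work:
Best responses:
  P1 vs X: payoffs [2, 2] → best response A/B (payoff 2)
  P1 vs Y: payoffs [1, 4] → best response B (payoff 4)
  P2 vs A: payoffs [5, 2] → best response X (payoff 5)
  P2 vs B: payoffs [2, 1] → best response X (payoff 2)
Mutual best responses: (A,X), (B,X) → Nash equilibria.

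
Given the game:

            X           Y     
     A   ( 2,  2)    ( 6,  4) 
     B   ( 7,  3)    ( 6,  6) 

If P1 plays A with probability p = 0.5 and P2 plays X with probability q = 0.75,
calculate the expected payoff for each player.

E[P1] = 4.875, E[P2] = 3.125

Work:
E[P1] = p·q·π₁(A,X) + p·(1-q)·π₁(A,Y) + (1-p)·q·π₁(B,X) + (1-p)·(1-q)·π₁(B,Y)
= 0.5·0.75·2 + 0.5·0.25·6 + 0.5·0.75·7 + 0.5·0.25·6
= 4.875

E[P2] = 3.125 (similar calculation)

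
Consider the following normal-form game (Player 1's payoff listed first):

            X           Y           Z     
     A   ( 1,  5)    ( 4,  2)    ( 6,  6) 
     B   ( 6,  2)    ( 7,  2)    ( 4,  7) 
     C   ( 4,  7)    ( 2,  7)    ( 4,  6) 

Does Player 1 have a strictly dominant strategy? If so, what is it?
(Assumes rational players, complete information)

No strictly dominant strategy exists for Player 1

Work:
A strategy strictly dominates another if it gives a strictly higher payoff against every opponent action. Compare each pair of P1's strategies column-by-column:
  A vs B: [1 vs 6, 4 vs 7, 6 vs 4] → A does not strictly dominate B (column X: 1 ≤ 6)
  A vs C: [1 vs 4, 4 vs 2, 6 vs 4] → A does not strictly dominate C (column X: 1 ≤ 4)
  B vs A: [6 vs 1, 7 vs 4, 4 vs 6] → B does not strictly dominate A (column Z: 4 ≤ 6)
  B vs C: [6 vs 4, 7 vs 2, 4 vs 4] → B does not strictly dominate C (column Z: 4 ≤ 4)
  C vs A: [4 vs 1, 2 vs 4, 4 vs 6] → C does not strictly dominate A (column Y: 2 ≤ 4)
  C vs B: [4 vs 6, 2 vs 7, 4 vs 4] → C does not strictly dominate B (column X: 4 ≤ 6)
No single strategy strictly dominates all others → no strictly dominant strategy.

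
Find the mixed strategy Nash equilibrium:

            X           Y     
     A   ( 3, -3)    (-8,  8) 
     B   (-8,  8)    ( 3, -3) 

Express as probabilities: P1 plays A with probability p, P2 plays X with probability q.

p = 0.5, q = 0.5

Work:
Find probabilities that make opponent indifferent:
P2 chooses q to make P1 indifferent between A and B
P1 chooses p to make P2 indifferent between X and Y
Mixed NE: P1 plays (A: 0.5, B: 0.5), P2 plays (X: 0.5, Y: 0.5)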